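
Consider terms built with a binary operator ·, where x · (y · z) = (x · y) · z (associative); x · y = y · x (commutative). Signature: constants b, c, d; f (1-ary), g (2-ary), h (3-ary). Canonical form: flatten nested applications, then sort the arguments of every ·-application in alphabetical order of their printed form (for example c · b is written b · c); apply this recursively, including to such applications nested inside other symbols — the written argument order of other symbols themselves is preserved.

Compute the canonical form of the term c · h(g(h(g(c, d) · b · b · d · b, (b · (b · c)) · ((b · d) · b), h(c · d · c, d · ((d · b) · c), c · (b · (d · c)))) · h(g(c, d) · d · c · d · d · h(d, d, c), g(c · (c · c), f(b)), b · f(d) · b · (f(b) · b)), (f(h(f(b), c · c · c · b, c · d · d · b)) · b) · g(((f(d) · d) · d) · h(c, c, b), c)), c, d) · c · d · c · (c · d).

Merge nested applications:  c · h(g(h(g(c, d) · b · b · d · b, (b · (b · c)) · ((b · d) · b), h(c · d · c, d · ((d · b) · c), c · (b · (d · c)))) · h(g(c, d) · d · c · d · d · h(d, d, c), g(c · (c · c), f(b)), b · f(d) · b · (f(b) · b)), (f(h(f(b), c · c · c · b, c · d · d · b)) · b) · g(((f(d) · d) · d) · h(c, c, b), c)), c, d) · c · d · c · c · d
Simplify inside:  h(g(h(g(c, d) · b · b · d · b, (b · (b · c)) · ((b · d) · b), h(c · d · c, d · ((d · b) · c), c · (b · (d · c)))) · h(g(c, d) · d · c · d · d · h(d, d, c), g(c · (c · c), f(b)), b · f(d) · b · (f(b) · b)), (f(h(f(b), c · c · c · b, c · d · d · b)) · b) · g(((f(d) · d) · d) · h(c, c, b), c)), c, d)  →  h(g(h(b · b · b · d · g(c, d), b · b · b · b · c · d, h(c · c · d, b · c · d · d, b · c · c · d)) · h(c · d · d · d · g(c, d) · h(d, d, c), g(c · c · c, f(b)), b · b · b · f(b) · f(d)), b · f(h(f(b), b · c · c · c, b · c · d · d)) · g(d · d · f(d) · h(c, c, b), c)), c, d)
Sort arguments:  c · c · c · c · d · d · h(g(h(b · b · b · d · g(c, d), b · b · b · b · c · d, h(c · c · d, b · c · d · d, b · c · c · d)) · h(c · d · d · d · g(c, d) · h(d, d, c), g(c · c · c, f(b)), b · b · b · f(b) · f(d)), b · f(h(f(b), b · c · c · c, b · c · d · d)) · g(d · d · f(d) · h(c, c, b), c)), c, d)

Answer: c · c · c · c · d · d · h(g(h(b · b · b · d · g(c, d), b · b · b · b · c · d, h(c · c · d, b · c · d · d, b · c · c · d)) · h(c · d · d · d · g(c, d) · h(d, d, c), g(c · c · c, f(b)), b · b · b · f(b) · f(d)), b · f(h(f(b), b · c · c · c, b · c · d · d)) · g(d · d · f(d) · h(c, c, b), c)), c, d)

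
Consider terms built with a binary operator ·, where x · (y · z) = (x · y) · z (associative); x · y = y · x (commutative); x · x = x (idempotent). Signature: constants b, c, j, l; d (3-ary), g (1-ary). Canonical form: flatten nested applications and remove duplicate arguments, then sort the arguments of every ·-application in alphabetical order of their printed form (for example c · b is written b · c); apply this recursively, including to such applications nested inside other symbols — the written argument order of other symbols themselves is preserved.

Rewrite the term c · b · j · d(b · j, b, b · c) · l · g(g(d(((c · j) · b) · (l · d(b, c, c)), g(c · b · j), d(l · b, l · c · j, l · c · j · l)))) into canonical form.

Answer: b · c · d(b · j, b, b · c) · g(g(d(b · c · d(b, c, c) · j · l, g(b · c · j), d(b · l, c · j · l, c · j · l)))) · j · l

Derivation:
Simplify inside:  g(g(d(((c · j) · b) · (l · d(b, c, c)), g(c · b · j), d(l · b, l · c · j, l · c · j · l))))  →  g(g(d(b · c · d(b, c, c) · j · l, g(b · c · j), d(b · l, c · j · l, c · j · l))))
Sort arguments:  b · c · d(b · j, b, b · c) · g(g(d(b · c · d(b, c, c) · j · l, g(b · c · j), d(b · l, c · j · l, c · j · l)))) · j · l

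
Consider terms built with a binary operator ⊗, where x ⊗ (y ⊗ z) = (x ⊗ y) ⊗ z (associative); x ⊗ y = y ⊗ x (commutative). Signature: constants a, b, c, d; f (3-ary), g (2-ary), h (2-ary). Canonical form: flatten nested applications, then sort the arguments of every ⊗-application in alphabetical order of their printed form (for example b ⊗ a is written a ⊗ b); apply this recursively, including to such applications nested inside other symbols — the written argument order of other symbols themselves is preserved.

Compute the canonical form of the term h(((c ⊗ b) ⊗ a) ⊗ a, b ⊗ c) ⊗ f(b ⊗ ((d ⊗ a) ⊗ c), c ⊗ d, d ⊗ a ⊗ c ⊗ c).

Answer: f(a ⊗ b ⊗ c ⊗ d, c ⊗ d, a ⊗ c ⊗ c ⊗ d) ⊗ h(a ⊗ a ⊗ b ⊗ c, b ⊗ c)

Derivation:
Canonicalize subterm:  h(((c ⊗ b) ⊗ a) ⊗ a, b ⊗ c)  →  h(a ⊗ a ⊗ b ⊗ c, b ⊗ c)
Simplify inside:  f(b ⊗ ((d ⊗ a) ⊗ c), c ⊗ d, d ⊗ a ⊗ c ⊗ c)  →  f(a ⊗ b ⊗ c ⊗ d, c ⊗ d, a ⊗ c ⊗ c ⊗ d)
Sort:  f(a ⊗ b ⊗ c ⊗ d, c ⊗ d, a ⊗ c ⊗ c ⊗ d) ⊗ h(a ⊗ a ⊗ b ⊗ c, b ⊗ c)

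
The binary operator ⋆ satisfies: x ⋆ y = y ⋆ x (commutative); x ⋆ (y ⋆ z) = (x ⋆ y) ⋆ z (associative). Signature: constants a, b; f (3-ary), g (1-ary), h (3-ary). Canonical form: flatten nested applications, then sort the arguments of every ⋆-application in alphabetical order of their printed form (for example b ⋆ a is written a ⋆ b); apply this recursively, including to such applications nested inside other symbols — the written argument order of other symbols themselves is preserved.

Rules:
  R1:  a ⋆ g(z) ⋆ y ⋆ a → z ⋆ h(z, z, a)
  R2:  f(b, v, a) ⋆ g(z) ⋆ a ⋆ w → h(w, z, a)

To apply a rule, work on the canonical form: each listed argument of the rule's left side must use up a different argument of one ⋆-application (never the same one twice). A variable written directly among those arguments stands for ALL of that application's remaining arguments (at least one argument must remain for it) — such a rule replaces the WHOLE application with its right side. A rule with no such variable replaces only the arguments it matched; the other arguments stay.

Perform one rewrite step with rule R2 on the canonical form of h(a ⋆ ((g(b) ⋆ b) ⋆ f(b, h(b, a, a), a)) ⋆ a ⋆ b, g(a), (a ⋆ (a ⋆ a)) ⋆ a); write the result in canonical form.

Answer: h(h(a ⋆ b ⋆ b, b, a), g(a), a ⋆ a ⋆ a ⋆ a)

Derivation:
Canonical form:  h(a ⋆ a ⋆ b ⋆ b ⋆ f(b, h(b, a, a), a) ⋆ g(b), g(a), a ⋆ a ⋆ a ⋆ a)
R2 matches:  uses a, f(b, h(b, a, a), a), g(b);  v := h(b, a, a), w := a ⋆ b ⋆ b, z := b
Every leftover argument binds to the variable; the entire application is replaced.
Result:  h(h(a ⋆ b ⋆ b, b, a), g(a), a ⋆ a ⋆ a ⋆ a)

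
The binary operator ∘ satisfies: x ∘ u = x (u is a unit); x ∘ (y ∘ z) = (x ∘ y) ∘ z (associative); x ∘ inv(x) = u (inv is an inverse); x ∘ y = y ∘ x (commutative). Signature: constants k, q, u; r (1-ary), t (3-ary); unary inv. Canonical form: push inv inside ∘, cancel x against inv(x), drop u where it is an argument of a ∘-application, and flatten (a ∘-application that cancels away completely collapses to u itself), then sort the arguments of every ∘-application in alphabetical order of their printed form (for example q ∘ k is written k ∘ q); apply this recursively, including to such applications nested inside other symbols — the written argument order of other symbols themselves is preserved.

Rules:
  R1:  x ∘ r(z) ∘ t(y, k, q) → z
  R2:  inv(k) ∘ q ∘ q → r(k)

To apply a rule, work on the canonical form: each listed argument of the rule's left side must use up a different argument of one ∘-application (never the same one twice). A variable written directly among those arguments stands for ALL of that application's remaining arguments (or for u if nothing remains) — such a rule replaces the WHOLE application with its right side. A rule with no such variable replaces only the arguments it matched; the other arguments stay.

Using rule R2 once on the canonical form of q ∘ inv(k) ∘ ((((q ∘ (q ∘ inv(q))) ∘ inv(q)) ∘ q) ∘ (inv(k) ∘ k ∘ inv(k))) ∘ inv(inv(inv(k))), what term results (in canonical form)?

Answer: inv(k) ∘ inv(k) ∘ r(k)

Derivation:
Canonical form:  inv(k) ∘ inv(k) ∘ inv(k) ∘ q ∘ q
Match R2:  consume inv(k), q, q
Giving:  inv(k) ∘ inv(k) ∘ r(k)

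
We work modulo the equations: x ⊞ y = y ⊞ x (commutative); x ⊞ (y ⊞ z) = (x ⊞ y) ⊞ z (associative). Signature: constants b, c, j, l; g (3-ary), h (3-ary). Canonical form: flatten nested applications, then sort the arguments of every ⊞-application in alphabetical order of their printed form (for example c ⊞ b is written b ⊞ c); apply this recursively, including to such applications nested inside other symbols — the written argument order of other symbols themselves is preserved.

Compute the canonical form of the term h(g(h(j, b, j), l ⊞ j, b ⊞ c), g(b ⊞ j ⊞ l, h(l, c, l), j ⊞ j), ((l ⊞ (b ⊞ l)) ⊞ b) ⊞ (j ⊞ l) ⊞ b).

Answer: h(g(h(j, b, j), j ⊞ l, b ⊞ c), g(b ⊞ j ⊞ l, h(l, c, l), j ⊞ j), b ⊞ b ⊞ b ⊞ j ⊞ l ⊞ l ⊞ l)

Derivation:
Work inside:  ((l ⊞ (b ⊞ l)) ⊞ b) ⊞ (j ⊞ l) ⊞ b
Merge nested applications:  l ⊞ b ⊞ l ⊞ b ⊞ j ⊞ l ⊞ b
Sort:  b ⊞ b ⊞ b ⊞ j ⊞ l ⊞ l ⊞ l
Put back:  h(g(h(j, b, j), j ⊞ l, b ⊞ c), g(b ⊞ j ⊞ l, h(l, c, l), j ⊞ j), b ⊞ b ⊞ b ⊞ j ⊞ l ⊞ l ⊞ l)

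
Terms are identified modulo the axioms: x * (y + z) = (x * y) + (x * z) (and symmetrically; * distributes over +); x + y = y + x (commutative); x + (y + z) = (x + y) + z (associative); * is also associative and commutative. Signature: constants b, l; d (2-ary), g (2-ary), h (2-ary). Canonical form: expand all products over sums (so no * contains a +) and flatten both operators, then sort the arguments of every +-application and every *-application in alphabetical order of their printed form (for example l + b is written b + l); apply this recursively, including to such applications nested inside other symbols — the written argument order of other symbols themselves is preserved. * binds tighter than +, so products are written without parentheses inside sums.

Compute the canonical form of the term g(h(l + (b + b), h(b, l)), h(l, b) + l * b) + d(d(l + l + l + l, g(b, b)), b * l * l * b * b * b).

Answer: d(d(l + l + l + l, g(b, b)), b * b * b * b * l * l) + g(h(b + b + l, h(b, l)), b * l + h(l, b))

Derivation:
Merge nested applications:  g(h(b + b + l, h(b, l)), b * l + h(l, b)) + d(d(l + l + l + l, g(b, b)), b * b * b * b * l * l)
Order the arguments:  d(d(l + l + l + l, g(b, b)), b * b * b * b * l * l) + g(h(b + b + l, h(b, l)), b * l + h(l, b))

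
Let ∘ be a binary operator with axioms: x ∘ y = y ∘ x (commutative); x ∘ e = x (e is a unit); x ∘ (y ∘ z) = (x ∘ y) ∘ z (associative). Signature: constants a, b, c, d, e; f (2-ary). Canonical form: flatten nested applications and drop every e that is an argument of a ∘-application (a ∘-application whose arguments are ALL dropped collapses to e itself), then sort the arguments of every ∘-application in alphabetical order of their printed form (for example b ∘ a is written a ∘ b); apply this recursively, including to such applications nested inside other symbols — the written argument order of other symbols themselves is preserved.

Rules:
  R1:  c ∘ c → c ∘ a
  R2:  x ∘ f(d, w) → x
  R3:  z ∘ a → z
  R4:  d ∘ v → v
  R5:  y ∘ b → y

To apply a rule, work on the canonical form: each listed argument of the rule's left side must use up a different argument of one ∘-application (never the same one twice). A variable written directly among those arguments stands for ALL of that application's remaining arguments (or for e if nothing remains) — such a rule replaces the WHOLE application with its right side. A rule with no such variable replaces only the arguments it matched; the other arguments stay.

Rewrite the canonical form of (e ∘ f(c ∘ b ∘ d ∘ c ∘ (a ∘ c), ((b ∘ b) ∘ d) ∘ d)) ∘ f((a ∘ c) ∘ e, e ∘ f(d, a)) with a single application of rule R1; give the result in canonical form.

Answer: f(a ∘ a ∘ b ∘ c ∘ c ∘ d, b ∘ b ∘ d ∘ d) ∘ f(a ∘ c, f(d, a))

Derivation:
Canonical form:  f(a ∘ b ∘ c ∘ c ∘ c ∘ d, b ∘ b ∘ d ∘ d) ∘ f(a ∘ c, f(d, a))
Match R1:  consume c, c
Result:  f(a ∘ a ∘ b ∘ c ∘ c ∘ d, b ∘ b ∘ d ∘ d) ∘ f(a ∘ c, f(d, a))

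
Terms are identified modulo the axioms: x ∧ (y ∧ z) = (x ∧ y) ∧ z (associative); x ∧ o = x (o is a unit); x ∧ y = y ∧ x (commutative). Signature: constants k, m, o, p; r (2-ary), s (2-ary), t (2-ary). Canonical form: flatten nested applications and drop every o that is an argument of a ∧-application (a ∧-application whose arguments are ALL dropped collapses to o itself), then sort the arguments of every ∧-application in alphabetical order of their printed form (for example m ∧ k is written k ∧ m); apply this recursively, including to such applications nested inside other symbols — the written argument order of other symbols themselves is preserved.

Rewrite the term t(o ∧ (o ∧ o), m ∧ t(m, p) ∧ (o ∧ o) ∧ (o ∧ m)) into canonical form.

Descend into:  m ∧ t(m, p) ∧ (o ∧ o) ∧ (o ∧ m)
Flatten:  m ∧ t(m, p) ∧ o ∧ o ∧ o ∧ m
Units out:  drop o (×3)
Sort arguments:  m ∧ m ∧ t(m, p)
Rebuild:  t(o, m ∧ m ∧ t(m, p))

Answer: t(o, m ∧ m ∧ t(m, p))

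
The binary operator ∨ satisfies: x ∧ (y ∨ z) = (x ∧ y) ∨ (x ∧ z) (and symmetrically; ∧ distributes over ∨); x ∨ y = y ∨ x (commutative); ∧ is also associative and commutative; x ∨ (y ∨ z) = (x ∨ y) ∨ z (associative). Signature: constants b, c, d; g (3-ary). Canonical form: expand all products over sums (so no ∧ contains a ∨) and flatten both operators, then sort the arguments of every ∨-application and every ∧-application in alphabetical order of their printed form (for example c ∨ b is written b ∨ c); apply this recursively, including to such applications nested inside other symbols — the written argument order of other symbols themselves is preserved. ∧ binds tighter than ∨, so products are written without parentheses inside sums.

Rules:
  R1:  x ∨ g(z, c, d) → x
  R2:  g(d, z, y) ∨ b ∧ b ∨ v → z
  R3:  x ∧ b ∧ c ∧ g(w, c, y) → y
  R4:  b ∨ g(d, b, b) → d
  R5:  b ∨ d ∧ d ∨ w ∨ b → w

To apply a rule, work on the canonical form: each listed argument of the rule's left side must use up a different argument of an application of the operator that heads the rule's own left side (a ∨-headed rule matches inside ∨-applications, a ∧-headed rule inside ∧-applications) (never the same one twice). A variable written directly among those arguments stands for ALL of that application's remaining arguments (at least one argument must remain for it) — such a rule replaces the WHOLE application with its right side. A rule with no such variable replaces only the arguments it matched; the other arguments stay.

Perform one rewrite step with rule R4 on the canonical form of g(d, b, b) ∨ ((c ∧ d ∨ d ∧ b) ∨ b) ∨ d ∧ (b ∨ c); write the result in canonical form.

Canonical form:  b ∨ b ∧ d ∨ b ∧ d ∨ c ∧ d ∨ c ∧ d ∨ g(d, b, b)
Match R4:  consume b, g(d, b, b)
Result:  b ∧ d ∨ b ∧ d ∨ c ∧ d ∨ c ∧ d ∨ d

Answer: b ∧ d ∨ b ∧ d ∨ c ∧ d ∨ c ∧ d ∨ d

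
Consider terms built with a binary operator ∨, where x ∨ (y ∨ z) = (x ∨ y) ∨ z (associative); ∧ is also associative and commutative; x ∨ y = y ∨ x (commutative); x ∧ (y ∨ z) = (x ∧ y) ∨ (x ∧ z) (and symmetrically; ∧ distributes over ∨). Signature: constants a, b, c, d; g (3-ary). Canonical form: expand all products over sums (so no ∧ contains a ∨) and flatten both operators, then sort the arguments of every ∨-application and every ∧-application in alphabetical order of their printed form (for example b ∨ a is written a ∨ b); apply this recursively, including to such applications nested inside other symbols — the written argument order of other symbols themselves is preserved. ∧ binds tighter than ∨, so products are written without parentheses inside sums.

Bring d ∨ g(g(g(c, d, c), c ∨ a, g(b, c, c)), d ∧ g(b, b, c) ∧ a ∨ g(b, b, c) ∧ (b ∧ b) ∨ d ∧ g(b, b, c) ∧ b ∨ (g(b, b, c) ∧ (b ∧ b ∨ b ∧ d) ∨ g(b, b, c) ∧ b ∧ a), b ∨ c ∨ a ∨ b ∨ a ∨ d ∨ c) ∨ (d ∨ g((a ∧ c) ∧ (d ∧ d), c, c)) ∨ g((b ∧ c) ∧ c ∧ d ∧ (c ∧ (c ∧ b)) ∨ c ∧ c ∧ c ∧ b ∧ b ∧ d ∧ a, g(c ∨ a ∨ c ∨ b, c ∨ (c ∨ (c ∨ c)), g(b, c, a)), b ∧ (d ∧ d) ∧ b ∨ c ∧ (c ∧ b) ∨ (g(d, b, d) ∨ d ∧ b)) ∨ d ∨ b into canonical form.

Answer: b ∨ d ∨ d ∨ d ∨ g(a ∧ b ∧ b ∧ c ∧ c ∧ c ∧ d ∨ b ∧ b ∧ c ∧ c ∧ c ∧ c ∧ d, g(a ∨ b ∨ c ∨ c, c ∨ c ∨ c ∨ c, g(b, c, a)), b ∧ b ∧ d ∧ d ∨ b ∧ c ∧ c ∨ b ∧ d ∨ g(d, b, d)) ∨ g(a ∧ c ∧ d ∧ d, c, c) ∨ g(g(g(c, d, c), a ∨ c, g(b, c, c)), a ∧ b ∧ g(b, b, c) ∨ a ∧ d ∧ g(b, b, c) ∨ b ∧ b ∧ g(b, b, c) ∨ b ∧ b ∧ g(b, b, c) ∨ b ∧ d ∧ g(b, b, c) ∨ b ∧ d ∧ g(b, b, c), a ∨ a ∨ b ∨ b ∨ c ∨ c ∨ d)

Derivation:
Expand:  d ∨ g(g(g(c, d, c), a ∨ c, g(b, c, c)), a ∧ b ∧ g(b, b, c) ∨ a ∧ d ∧ g(b, b, c) ∨ b ∧ b ∧ g(b, b, c) ∨ b ∧ b ∧ g(b, b, c) ∨ b ∧ d ∧ g(b, b, c) ∨ b ∧ d ∧ g(b, b, c), a ∨ a ∨ b ∨ b ∨ c ∨ c ∨ d) ∨ d ∨ g(a ∧ c ∧ d ∧ d, c, c) ∨ g(a ∧ b ∧ b ∧ c ∧ c ∧ c ∧ d ∨ b ∧ b ∧ c ∧ c ∧ c ∧ c ∧ d, g(a ∨ b ∨ c ∨ c, c ∨ c ∨ c ∨ c, g(b, c, a)), b ∧ b ∧ d ∧ d ∨ b ∧ c ∧ c ∨ b ∧ d ∨ g(d, b, d)) ∨ d ∨ b
Sort arguments:  b ∨ d ∨ d ∨ d ∨ g(a ∧ b ∧ b ∧ c ∧ c ∧ c ∧ d ∨ b ∧ b ∧ c ∧ c ∧ c ∧ c ∧ d, g(a ∨ b ∨ c ∨ c, c ∨ c ∨ c ∨ c, g(b, c, a)), b ∧ b ∧ d ∧ d ∨ b ∧ c ∧ c ∨ b ∧ d ∨ g(d, b, d)) ∨ g(a ∧ c ∧ d ∧ d, c, c) ∨ g(g(g(c, d, c), a ∨ c, g(b, c, c)), a ∧ b ∧ g(b, b, c) ∨ a ∧ d ∧ g(b, b, c) ∨ b ∧ b ∧ g(b, b, c) ∨ b ∧ b ∧ g(b, b, c) ∨ b ∧ d ∧ g(b, b, c) ∨ b ∧ d ∧ g(b, b, c), a ∨ a ∨ b ∨ b ∨ c ∨ c ∨ d)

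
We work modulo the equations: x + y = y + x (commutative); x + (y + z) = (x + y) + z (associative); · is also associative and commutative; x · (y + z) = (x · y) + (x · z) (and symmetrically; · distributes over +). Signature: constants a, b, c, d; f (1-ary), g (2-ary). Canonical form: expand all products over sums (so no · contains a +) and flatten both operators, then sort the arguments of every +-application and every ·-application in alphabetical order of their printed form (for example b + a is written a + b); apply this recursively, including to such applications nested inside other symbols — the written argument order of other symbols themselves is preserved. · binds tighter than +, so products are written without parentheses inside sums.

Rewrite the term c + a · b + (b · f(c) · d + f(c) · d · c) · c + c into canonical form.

Expand:  c + a · b + b · c · d · f(c) + c · c · d · f(c) + c
Sort:  a · b + b · c · d · f(c) + c + c + c · c · d · f(c)

Answer: a · b + b · c · d · f(c) + c + c + c · c · d · f(c)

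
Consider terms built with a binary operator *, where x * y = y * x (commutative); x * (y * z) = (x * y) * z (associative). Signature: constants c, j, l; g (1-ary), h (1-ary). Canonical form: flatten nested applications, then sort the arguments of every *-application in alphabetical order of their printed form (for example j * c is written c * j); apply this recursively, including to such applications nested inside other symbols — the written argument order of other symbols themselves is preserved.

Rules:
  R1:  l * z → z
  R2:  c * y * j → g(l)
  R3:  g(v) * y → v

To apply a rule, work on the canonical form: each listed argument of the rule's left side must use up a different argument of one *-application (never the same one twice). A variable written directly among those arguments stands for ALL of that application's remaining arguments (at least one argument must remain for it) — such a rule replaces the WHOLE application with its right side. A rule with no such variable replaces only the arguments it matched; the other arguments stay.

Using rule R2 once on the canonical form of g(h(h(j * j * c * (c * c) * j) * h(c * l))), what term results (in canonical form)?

Answer: g(h(h(c * l) * h(g(l))))

Derivation:
Canonical form:  g(h(h(c * c * c * j * j * j) * h(c * l)))
Match R2:  consume c, j;  y := c * c * j * j
The extension variable absorbs all remaining arguments, so the whole application is rewritten.
New term:  g(h(h(c * l) * h(g(l))))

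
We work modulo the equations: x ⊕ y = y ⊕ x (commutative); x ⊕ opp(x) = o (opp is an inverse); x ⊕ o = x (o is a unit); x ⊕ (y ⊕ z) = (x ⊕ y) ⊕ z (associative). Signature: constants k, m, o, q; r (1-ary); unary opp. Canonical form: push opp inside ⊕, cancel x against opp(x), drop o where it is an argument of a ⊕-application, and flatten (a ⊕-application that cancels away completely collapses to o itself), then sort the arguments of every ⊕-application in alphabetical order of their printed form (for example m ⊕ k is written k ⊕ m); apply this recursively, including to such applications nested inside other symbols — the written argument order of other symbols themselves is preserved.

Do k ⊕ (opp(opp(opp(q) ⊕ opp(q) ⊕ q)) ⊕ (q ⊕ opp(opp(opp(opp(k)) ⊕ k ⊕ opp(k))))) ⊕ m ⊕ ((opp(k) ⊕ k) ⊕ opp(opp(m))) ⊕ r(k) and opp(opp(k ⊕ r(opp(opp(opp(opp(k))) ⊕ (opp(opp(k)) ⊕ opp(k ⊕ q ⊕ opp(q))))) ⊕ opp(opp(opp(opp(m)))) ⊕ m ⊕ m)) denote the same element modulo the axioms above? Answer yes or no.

Answer: no — k ⊕ k ⊕ m ⊕ m ⊕ r(k) vs k ⊕ m ⊕ m ⊕ m ⊕ r(k)

Derivation:
Left:  k ⊕ (opp(opp(opp(q) ⊕ opp(q) ⊕ q)) ⊕ (q ⊕ opp(opp(opp(opp(k)) ⊕ k ⊕ opp(k))))) ⊕ m ⊕ ((opp(k) ⊕ k) ⊕ opp(opp(m))) ⊕ r(k)
  Push opp inside:  distribute opp over ⊕ and collapse double opp
  Cancel:  q cancels
  Collect:  k ⊕ k ⊕ m ⊕ m ⊕ r(k)
Right:  opp(opp(k ⊕ r(opp(opp(opp(opp(k))) ⊕ (opp(opp(k)) ⊕ opp(k ⊕ q ⊕ opp(q))))) ⊕ opp(opp(opp(opp(m)))) ⊕ m ⊕ m))
  Push opp inside:  distribute opp over ⊕ and collapse double opp
  Combine occurrences:  k ⊕ r(k) ⊕ m ⊕ m ⊕ m
  Sort:  k ⊕ m ⊕ m ⊕ m ⊕ r(k)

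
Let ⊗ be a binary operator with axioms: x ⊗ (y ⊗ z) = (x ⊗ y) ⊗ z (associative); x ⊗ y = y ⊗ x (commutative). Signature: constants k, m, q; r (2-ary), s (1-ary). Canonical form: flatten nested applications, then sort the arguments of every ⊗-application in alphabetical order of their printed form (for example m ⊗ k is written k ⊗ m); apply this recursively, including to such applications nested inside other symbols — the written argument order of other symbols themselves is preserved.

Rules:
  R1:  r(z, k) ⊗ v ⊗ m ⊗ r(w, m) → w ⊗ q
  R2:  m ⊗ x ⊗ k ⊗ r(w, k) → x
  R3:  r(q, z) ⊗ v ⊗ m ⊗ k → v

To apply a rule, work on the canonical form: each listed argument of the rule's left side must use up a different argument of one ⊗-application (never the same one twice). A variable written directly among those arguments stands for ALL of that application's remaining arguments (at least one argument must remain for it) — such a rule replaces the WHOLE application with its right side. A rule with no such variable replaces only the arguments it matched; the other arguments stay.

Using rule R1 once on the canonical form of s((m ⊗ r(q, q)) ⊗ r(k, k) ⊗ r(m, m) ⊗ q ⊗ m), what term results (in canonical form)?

Answer: s(m ⊗ q)

Derivation:
Canonical form:  s(m ⊗ m ⊗ q ⊗ r(k, k) ⊗ r(m, m) ⊗ r(q, q))
Match R1:  consume m, r(k, k), r(m, m);  v := m ⊗ q ⊗ r(q, q), w := m, z := k
The variable takes the whole remainder — replace the entire application.
Giving:  s(m ⊗ q)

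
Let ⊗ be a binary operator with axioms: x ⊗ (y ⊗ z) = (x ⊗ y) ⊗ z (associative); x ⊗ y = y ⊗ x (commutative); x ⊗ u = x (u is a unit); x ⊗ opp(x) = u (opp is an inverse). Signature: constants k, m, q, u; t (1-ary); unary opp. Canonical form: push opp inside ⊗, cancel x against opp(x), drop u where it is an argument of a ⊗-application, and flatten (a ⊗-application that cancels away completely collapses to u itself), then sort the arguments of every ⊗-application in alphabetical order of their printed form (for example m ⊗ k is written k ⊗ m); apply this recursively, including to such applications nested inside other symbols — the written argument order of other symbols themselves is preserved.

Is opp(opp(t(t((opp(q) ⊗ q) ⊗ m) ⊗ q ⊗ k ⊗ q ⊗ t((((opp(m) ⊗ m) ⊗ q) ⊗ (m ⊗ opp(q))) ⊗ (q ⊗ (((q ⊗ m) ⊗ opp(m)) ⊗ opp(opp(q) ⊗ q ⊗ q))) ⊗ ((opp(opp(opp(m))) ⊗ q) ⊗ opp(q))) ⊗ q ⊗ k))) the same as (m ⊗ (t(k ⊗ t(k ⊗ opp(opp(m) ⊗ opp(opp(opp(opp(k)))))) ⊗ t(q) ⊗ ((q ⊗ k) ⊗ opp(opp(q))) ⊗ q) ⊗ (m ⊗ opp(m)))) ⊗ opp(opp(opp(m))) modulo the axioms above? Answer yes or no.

Left:  opp(opp(t(t((opp(q) ⊗ q) ⊗ m) ⊗ q ⊗ k ⊗ q ⊗ t((((opp(m) ⊗ m) ⊗ q) ⊗ (m ⊗ opp(q))) ⊗ (q ⊗ (((q ⊗ m) ⊗ opp(m)) ⊗ opp(opp(q) ⊗ q ⊗ q))) ⊗ ((opp(opp(opp(m))) ⊗ q) ⊗ opp(q))) ⊗ q ⊗ k)))
  Push opp inside:  distribute opp over ⊗ and collapse double opp
  Combine occurrences:  t(k ⊗ k ⊗ q ⊗ q ⊗ q ⊗ t(m) ⊗ t(q))
Right:  (m ⊗ (t(k ⊗ t(k ⊗ opp(opp(m) ⊗ opp(opp(opp(opp(k)))))) ⊗ t(q) ⊗ ((q ⊗ k) ⊗ opp(opp(q))) ⊗ q) ⊗ (m ⊗ opp(m)))) ⊗ opp(opp(opp(m)))
  Push opp inside:  distribute opp over ⊗ and collapse double opp
  Inverses cancel:  m cancels
  Collect terms:  t(k ⊗ k ⊗ q ⊗ q ⊗ q ⊗ t(m) ⊗ t(q))

Answer: yes — both canonical forms are t(k ⊗ k ⊗ q ⊗ q ⊗ q ⊗ t(m) ⊗ t(q))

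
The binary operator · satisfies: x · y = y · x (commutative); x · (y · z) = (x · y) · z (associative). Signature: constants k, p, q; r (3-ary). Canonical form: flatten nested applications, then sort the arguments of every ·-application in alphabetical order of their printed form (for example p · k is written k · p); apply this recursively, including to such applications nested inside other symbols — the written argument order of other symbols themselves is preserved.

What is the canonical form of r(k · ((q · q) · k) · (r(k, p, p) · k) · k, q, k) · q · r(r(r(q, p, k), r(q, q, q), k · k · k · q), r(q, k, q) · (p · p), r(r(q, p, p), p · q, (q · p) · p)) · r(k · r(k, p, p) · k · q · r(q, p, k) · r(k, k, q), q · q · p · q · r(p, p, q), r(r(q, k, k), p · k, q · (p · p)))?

Inside:  r(k · ((q · q) · k) · (r(k, p, p) · k) · k, q, k)  →  r(k · k · k · k · q · q · r(k, p, p), q, k)
Canonicalize subterm:  r(r(r(q, p, k), r(q, q, q), k · k · k · q), r(q, k, q) · (p · p), r(r(q, p, p), p · q, (q · p) · p))  →  r(r(r(q, p, k), r(q, q, q), k · k · k · q), p · p · r(q, k, q), r(r(q, p, p), p · q, p · p · q))
Simplify inside:  r(k · r(k, p, p) · k · q · r(q, p, k) · r(k, k, q), q · q · p · q · r(p, p, q), r(r(q, k, k), p · k, q · (p · p)))  →  r(k · k · q · r(k, k, q) · r(k, p, p) · r(q, p, k), p · q · q · q · r(p, p, q), r(r(q, k, k), k · p, p · p · q))
Sort:  q · r(k · k · k · k · q · q · r(k, p, p), q, k) · r(k · k · q · r(k, k, q) · r(k, p, p) · r(q, p, k), p · q · q · q · r(p, p, q), r(r(q, k, k), k · p, p · p · q)) · r(r(r(q, p, k), r(q, q, q), k · k · k · q), p · p · r(q, k, q), r(r(q, p, p), p · q, p · p · q))

Answer: q · r(k · k · k · k · q · q · r(k, p, p), q, k) · r(k · k · q · r(k, k, q) · r(k, p, p) · r(q, p, k), p · q · q · q · r(p, p, q), r(r(q, k, k), k · p, p · p · q)) · r(r(r(q, p, k), r(q, q, q), k · k · k · q), p · p · r(q, k, q), r(r(q, p, p), p · q, p · p · q))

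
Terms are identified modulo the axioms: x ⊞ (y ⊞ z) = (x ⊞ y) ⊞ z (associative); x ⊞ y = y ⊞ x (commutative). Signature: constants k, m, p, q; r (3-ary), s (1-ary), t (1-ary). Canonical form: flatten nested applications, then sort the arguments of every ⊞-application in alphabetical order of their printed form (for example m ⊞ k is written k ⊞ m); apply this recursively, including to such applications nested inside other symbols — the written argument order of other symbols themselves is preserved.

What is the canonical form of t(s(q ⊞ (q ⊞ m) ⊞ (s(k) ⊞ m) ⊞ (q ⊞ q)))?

Answer: t(s(m ⊞ m ⊞ q ⊞ q ⊞ q ⊞ q ⊞ s(k)))

Derivation:
Descend into:  q ⊞ (q ⊞ m) ⊞ (s(k) ⊞ m) ⊞ (q ⊞ q)
Un-nest:  q ⊞ q ⊞ m ⊞ s(k) ⊞ m ⊞ q ⊞ q
Order the arguments:  m ⊞ m ⊞ q ⊞ q ⊞ q ⊞ q ⊞ s(k)
Put back:  t(s(m ⊞ m ⊞ q ⊞ q ⊞ q ⊞ q ⊞ s(k)))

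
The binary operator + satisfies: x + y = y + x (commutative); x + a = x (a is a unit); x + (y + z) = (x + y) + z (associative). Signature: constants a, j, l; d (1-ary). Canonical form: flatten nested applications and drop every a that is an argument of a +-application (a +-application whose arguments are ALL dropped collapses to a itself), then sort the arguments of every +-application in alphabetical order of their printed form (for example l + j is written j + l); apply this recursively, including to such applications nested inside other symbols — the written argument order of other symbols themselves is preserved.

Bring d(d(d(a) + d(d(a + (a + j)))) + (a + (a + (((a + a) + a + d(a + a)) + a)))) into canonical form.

Answer: d(d(a) + d(d(a) + d(d(j))))

Derivation:
Focus inside:  d(d(a) + d(d(a + (a + j)))) + (a + (a + (((a + a) + a + d(a + a)) + a)))
Merge nested applications:  d(d(a) + d(d(a + (a + j)))) + a + a + a + a + a + d(a + a) + a
Inside:  d(d(a) + d(d(a + (a + j))))  →  d(d(a) + d(d(j)))
Simplify inside:  d(a + a)  →  d(a)
Units out:  drop a (×6)
Order the arguments:  d(a) + d(d(a) + d(d(j)))
Rebuild:  d(d(a) + d(d(a) + d(d(j))))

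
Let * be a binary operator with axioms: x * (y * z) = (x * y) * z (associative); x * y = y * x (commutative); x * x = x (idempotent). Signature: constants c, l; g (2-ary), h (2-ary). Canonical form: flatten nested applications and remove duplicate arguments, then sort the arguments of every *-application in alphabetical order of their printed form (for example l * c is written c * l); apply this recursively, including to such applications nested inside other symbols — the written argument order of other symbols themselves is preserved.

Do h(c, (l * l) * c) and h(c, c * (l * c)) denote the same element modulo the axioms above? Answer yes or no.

Answer: yes — both canonical forms are h(c, c * l)

Derivation:
Left:  h(c, (l * l) * c)
  Descend into:  (l * l) * c
  Un-nest:  l * l * c
  Idempotence:  drop duplicate l
  Sort arguments:  c * l
  Rebuild:  h(c, c * l)
Right:  h(c, c * (l * c))
  Work inside:  c * (l * c)
  Un-nest:  c * l * c
  Drop duplicates:  drop duplicate c
  Sort:  c * l
  Reassemble:  h(c, c * l)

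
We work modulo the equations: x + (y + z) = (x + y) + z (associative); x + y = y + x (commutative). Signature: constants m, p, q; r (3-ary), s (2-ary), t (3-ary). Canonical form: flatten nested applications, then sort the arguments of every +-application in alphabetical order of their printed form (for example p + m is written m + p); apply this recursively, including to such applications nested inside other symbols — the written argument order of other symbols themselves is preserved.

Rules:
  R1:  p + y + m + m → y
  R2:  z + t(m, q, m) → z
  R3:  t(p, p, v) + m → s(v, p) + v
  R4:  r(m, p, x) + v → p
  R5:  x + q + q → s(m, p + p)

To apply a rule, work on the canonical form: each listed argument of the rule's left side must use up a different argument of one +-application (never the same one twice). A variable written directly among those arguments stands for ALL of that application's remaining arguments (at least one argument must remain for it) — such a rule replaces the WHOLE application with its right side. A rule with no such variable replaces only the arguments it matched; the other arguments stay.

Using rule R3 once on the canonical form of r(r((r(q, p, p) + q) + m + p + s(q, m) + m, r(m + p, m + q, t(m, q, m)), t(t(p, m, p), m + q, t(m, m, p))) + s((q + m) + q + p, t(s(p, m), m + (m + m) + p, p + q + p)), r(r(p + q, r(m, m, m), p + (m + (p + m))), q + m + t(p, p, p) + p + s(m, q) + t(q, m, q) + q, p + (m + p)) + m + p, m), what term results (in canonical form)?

Canonical form:  r(r(m + m + p + q + r(q, p, p) + s(q, m), r(m + p, m + q, t(m, q, m)), t(t(p, m, p), m + q, t(m, m, p))) + s(m + p + q + q, t(s(p, m), m + m + m + p, p + p + q)), m + p + r(r(p + q, r(m, m, m), m + m + p + p), m + p + q + q + s(m, q) + t(p, p, p) + t(q, m, q), m + p + p), m)
R3 matches:  uses m, t(p, p, p);  v := p
New term:  r(r(m + m + p + q + r(q, p, p) + s(q, m), r(m + p, m + q, t(m, q, m)), t(t(p, m, p), m + q, t(m, m, p))) + s(m + p + q + q, t(s(p, m), m + m + m + p, p + p + q)), m + p + r(r(p + q, r(m, m, m), m + m + p + p), p + p + q + q + s(m, q) + s(p, p) + t(q, m, q), m + p + p), m)

Answer: r(r(m + m + p + q + r(q, p, p) + s(q, m), r(m + p, m + q, t(m, q, m)), t(t(p, m, p), m + q, t(m, m, p))) + s(m + p + q + q, t(s(p, m), m + m + m + p, p + p + q)), m + p + r(r(p + q, r(m, m, m), m + m + p + p), p + p + q + q + s(m, q) + s(p, p) + t(q, m, q), m + p + p), m)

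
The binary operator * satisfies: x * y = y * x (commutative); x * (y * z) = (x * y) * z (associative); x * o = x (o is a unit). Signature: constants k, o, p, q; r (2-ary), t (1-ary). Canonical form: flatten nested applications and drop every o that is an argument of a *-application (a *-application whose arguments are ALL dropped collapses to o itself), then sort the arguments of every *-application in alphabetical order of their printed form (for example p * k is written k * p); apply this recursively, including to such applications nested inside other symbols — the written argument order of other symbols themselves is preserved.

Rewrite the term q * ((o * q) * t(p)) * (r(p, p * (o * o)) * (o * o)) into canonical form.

Answer: q * q * r(p, p) * t(p)

Derivation:
Flatten:  q * o * q * t(p) * r(p, p * (o * o)) * o * o
Canonicalize subterm:  r(p, p * (o * o))  →  r(p, p)
Drop the unit:  drop o (×3)
Sort arguments:  q * q * r(p, p) * t(p)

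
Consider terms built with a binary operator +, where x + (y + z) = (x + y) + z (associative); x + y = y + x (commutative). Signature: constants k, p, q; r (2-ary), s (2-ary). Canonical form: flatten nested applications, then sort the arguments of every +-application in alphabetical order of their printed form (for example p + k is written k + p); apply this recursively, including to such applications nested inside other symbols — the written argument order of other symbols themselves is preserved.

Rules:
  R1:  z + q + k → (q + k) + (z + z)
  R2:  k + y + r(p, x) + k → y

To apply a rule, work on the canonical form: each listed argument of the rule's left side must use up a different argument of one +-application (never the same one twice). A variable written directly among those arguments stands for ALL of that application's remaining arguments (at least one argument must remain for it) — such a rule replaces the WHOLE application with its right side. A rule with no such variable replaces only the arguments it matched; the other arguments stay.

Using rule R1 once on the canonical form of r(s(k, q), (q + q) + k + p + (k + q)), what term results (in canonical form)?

Canonical form:  r(s(k, q), k + k + p + q + q + q)
Match R1:  consume k, q;  z := k + p + q + q
The variable takes the whole remainder — replace the entire application.
New term:  r(s(k, q), k + k + k + p + p + q + q + q + q + q)

Answer: r(s(k, q), k + k + k + p + p + q + q + q + q + q)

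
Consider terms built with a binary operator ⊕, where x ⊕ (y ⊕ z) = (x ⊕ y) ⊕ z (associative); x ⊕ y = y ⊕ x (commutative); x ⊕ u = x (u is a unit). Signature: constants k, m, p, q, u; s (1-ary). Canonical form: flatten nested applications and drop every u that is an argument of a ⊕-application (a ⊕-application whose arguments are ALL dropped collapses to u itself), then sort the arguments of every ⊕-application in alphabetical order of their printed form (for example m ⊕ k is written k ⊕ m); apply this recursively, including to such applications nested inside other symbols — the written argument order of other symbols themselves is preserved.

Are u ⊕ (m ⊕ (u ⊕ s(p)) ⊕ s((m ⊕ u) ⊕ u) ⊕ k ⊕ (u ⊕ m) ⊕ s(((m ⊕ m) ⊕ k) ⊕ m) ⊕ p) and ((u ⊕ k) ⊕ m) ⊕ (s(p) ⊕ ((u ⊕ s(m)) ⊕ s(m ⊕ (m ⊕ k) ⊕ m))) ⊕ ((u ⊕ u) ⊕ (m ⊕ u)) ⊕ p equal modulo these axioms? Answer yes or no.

Answer: yes — both canonical forms are k ⊕ m ⊕ m ⊕ p ⊕ s(k ⊕ m ⊕ m ⊕ m) ⊕ s(m) ⊕ s(p)

Derivation:
Left:  u ⊕ (m ⊕ (u ⊕ s(p)) ⊕ s((m ⊕ u) ⊕ u) ⊕ k ⊕ (u ⊕ m) ⊕ s(((m ⊕ m) ⊕ k) ⊕ m) ⊕ p)
  Flatten:  u ⊕ m ⊕ u ⊕ s(p) ⊕ s((m ⊕ u) ⊕ u) ⊕ k ⊕ u ⊕ m ⊕ s(((m ⊕ m) ⊕ k) ⊕ m) ⊕ p
  Simplify inside:  s((m ⊕ u) ⊕ u)  →  s(m)
  Inside:  s(((m ⊕ m) ⊕ k) ⊕ m)  →  s(k ⊕ m ⊕ m ⊕ m)
  Drop the unit:  drop u (×3)
  Sort arguments:  k ⊕ m ⊕ m ⊕ p ⊕ s(k ⊕ m ⊕ m ⊕ m) ⊕ s(m) ⊕ s(p)
Right:  ((u ⊕ k) ⊕ m) ⊕ (s(p) ⊕ ((u ⊕ s(m)) ⊕ s(m ⊕ (m ⊕ k) ⊕ m))) ⊕ ((u ⊕ u) ⊕ (m ⊕ u)) ⊕ p
  Un-nest:  u ⊕ k ⊕ m ⊕ s(p) ⊕ u ⊕ s(m) ⊕ s(m ⊕ (m ⊕ k) ⊕ m) ⊕ u ⊕ u ⊕ m ⊕ u ⊕ p
  Simplify inside:  s(m ⊕ (m ⊕ k) ⊕ m)  →  s(k ⊕ m ⊕ m ⊕ m)
  Drop the unit:  drop u (×5)
  Order the arguments:  k ⊕ m ⊕ m ⊕ p ⊕ s(k ⊕ m ⊕ m ⊕ m) ⊕ s(m) ⊕ s(p)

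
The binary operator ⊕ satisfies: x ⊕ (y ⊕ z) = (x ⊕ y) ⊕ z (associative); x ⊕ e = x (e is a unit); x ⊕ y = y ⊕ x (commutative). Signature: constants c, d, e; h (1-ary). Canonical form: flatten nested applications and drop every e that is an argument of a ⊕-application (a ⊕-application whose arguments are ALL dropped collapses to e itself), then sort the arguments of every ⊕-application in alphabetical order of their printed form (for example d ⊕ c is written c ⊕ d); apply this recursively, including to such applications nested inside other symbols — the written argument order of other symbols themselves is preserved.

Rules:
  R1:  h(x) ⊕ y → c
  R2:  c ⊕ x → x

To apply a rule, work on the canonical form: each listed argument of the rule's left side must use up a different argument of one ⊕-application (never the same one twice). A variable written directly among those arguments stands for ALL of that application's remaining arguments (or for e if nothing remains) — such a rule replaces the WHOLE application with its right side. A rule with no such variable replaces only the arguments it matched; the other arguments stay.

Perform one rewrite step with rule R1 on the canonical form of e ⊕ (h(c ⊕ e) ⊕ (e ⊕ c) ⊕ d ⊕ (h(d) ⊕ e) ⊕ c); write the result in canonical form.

Canonical form:  c ⊕ c ⊕ d ⊕ h(c) ⊕ h(d)
Match R1:  consume h(c);  x := c, y := c ⊕ c ⊕ d ⊕ h(d)
The variable takes the whole remainder — replace the entire application.
Result:  c

Answer: c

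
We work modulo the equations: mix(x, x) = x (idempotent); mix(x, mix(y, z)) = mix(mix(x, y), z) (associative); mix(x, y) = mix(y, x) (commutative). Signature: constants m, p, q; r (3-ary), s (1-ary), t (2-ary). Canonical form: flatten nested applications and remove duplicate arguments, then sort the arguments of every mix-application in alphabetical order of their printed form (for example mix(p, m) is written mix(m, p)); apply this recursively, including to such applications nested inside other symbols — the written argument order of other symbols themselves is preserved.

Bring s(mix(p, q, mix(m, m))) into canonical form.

Focus inside:  mix(p, q, mix(m, m))
Un-nest:  mix(p, q, m, m)
Deduplicate:  drop duplicate m
Sort:  mix(m, p, q)
Reassemble:  s(mix(m, p, q))

Answer: s(mix(m, p, q))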